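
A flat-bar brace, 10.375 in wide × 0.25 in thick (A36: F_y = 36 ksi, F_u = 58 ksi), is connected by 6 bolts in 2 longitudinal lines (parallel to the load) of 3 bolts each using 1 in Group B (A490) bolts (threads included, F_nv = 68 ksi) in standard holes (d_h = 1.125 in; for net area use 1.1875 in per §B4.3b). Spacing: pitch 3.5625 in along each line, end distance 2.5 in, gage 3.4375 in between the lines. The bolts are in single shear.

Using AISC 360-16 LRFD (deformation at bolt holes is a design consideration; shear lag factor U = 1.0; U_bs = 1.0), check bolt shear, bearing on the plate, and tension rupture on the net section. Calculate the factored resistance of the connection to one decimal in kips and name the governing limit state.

87.0 kips (net-section rupture governs)

Bolt shear: A_b = π(1)²/4 = 0.7854 in². φR_n = 0.75 × 68 × 0.7854 × 6 × 1 = 240.3 kips.
Bearing (0.25 in plate, F_u = 58 ksi): end bolts L_c = 2.5 − 1.125/2 = 1.9375, R_n = min(1.2×1.9375×0.25×58, 2.4×1×0.25×58) = 33.713 kips/bolt; interior L_c = 3.5625 − 1.125 = 2.4375, R_n = 34.8 kips/bolt. φR_n = 0.75 × (2×33.713 + 4×34.8) = 155.0 kips.
Tension rupture (net): A_n = (10.375 − 2×1.1875)×0.25 = 2 in² (U = 1.0, A_e = A_n). φR_n = 0.75 × 58 × 2 = 87.0 kips.
Governing: min(240.3, 155.0, 87.0) = 87.0 kips → net-section rupture.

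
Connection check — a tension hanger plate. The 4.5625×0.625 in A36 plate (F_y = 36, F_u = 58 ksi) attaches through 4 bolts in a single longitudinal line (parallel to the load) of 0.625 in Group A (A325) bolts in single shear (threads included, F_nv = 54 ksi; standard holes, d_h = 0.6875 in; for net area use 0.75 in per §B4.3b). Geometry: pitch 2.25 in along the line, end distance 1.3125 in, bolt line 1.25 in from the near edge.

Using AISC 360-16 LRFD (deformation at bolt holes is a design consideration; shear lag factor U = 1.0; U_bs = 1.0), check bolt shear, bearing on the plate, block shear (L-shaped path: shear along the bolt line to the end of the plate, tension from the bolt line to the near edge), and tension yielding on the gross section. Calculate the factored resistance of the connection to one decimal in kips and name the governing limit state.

Bolt shear: A_b = π(0.625)²/4 = 0.3068 in². φR_n = 0.75 × 54 × 0.3068 × 4 × 1 = 49.7 kips.
Bearing (0.625 in plate, F_u = 58 ksi): end bolts L_c = 1.3125 − 0.6875/2 = 0.96875, R_n = min(1.2×0.96875×0.625×58, 2.4×0.625×0.625×58) = 42.141 kips/bolt; interior L_c = 2.25 − 0.6875 = 1.5625, R_n = 54.375 kips/bolt. φR_n = 0.75 × (1×42.141 + 3×54.375) = 153.9 kips.
Block shear: shear path 1×[1.3125+3×2.25] = 1×8.0625 in, A_gv = 5.0391, A_nv = 1×(8.0625 − 3.5×0.75)×0.625 = 3.3984 in²; tension to near edge: (1.25 − 0.5×0.75)×0.625 = 0.54688 in². R_n = min(0.6×58×3.3984, 0.6×36×5.0391) + 1.0×58×0.54688 = min(118.26, 108.84) + 31.719 = 140.56 kips. φR_n = 0.75 × 140.56 = 105.4 kips.
Tension yield (gross): A_g = 4.5625×0.625 = 2.8516 in². φR_n = 0.90 × 36 × 2.8516 = 92.4 kips.
Governing: min(49.7, 153.9, 105.4, 92.4) = 49.7 kips → bolt shear.

49.7 kips (bolt shear governs)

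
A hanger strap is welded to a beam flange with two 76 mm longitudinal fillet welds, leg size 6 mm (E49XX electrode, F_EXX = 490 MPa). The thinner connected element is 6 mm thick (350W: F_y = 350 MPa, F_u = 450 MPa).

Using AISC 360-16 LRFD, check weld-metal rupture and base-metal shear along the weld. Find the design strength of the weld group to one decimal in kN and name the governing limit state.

142.2 kN (weld metal governs)

Weld metal: throat = 0.707×6 = 4.242 mm, L = 2×76 = 152 mm. φR_n = 0.75 × 0.6 × 490 × 4.242 × 152 = 142.2 kN.
Base metal shear (6 mm plate): yield φR_n = 1.0×0.6×350×6×152 = 191.5 kN; rupture φR_n = 0.75×0.6×450×6×152 = 184.7 kN; take 184.7 kN (rupture).
Governing: min(142.2, 184.7) = 142.2 kN → weld metal.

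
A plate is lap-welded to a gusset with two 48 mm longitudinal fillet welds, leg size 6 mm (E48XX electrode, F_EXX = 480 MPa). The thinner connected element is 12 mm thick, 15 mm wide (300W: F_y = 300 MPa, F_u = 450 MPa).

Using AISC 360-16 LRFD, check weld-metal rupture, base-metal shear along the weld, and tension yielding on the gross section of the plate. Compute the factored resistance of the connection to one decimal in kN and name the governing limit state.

Weld metal: throat = 0.707×6 = 4.242 mm, L = 2×48 = 96 mm. φR_n = 0.75 × 0.6 × 480 × 4.242 × 96 = 88.0 kN.
Base metal shear (12 mm plate): yield φR_n = 1.0×0.6×300×12×96 = 207.4 kN; rupture φR_n = 0.75×0.6×450×12×96 = 233.3 kN; take 207.4 kN (yield).
Tension yield (gross): A_g = 15×12 = 180 mm². φR_n = 0.90 × 300 × 180 = 48.6 kN.
Governing: min(88.0, 207.4, 48.6) = 48.6 kN → gross-section yield.

48.6 kN (gross-section yield governs)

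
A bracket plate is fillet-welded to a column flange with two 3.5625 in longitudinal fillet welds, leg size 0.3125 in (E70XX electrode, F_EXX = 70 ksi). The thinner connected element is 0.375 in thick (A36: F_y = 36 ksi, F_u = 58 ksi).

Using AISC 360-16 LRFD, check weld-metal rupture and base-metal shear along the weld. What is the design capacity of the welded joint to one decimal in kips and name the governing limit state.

49.6 kips (weld metal governs)

Weld metal: throat = 0.707×0.3125 = 0.22094 in, L = 2×3.5625 = 7.125 in. φR_n = 0.75 × 0.6 × 70 × 0.22094 × 7.125 = 49.6 kips.
Base metal shear (0.375 in plate): yield φR_n = 1.0×0.6×36×0.375×7.125 = 57.7 kips; rupture φR_n = 0.75×0.6×58×0.375×7.125 = 69.7 kips; take 57.7 kips (yield).
Governing: min(49.6, 57.7) = 49.6 kips → weld metal.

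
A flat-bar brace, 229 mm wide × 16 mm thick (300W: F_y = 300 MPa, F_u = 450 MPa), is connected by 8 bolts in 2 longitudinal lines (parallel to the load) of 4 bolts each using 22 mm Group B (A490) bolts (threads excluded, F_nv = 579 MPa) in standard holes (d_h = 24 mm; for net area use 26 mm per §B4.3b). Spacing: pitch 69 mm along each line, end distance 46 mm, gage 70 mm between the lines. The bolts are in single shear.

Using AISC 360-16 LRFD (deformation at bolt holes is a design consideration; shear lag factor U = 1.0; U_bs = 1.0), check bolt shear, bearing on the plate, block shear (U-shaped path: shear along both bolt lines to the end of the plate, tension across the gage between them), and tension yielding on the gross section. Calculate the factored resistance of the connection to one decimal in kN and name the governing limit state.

Bolt shear: A_b = π(22)²/4 = 380.13 mm². φR_n = 0.75 × 579 × 380.13 × 8 × 1 = 1320.6 kN.
Bearing (16 mm plate, F_u = 450 MPa): end bolts L_c = 46 − 24/2 = 34, R_n = min(1.2×34×16×450, 2.4×22×16×450) = 293.76 kN/bolt; interior L_c = 69 − 24 = 45, R_n = 380.16 kN/bolt. φR_n = 0.75 × (2×293.76 + 6×380.16) = 2151.4 kN.
Block shear: shear path 2×[46+3×69] = 2×253 mm, A_gv = 8096, A_nv = 2×(253 − 3.5×26)×16 = 5184 mm²; tension across gage: (70 − 1×26)×16 = 704 mm². R_n = min(0.6×450×5184, 0.6×300×8096) + 1.0×450×704 = min(1399.7, 1457.3) + 316.8 = 1716.5 kN. φR_n = 0.75 × 1716.5 = 1287.4 kN.
Tension yield (gross): A_g = 229×16 = 3664 mm². φR_n = 0.90 × 300 × 3664 = 989.3 kN.
Governing: min(1320.6, 2151.4, 1287.4, 989.3) = 989.3 kN → gross-section yield.

989.3 kN (gross-section yield governs)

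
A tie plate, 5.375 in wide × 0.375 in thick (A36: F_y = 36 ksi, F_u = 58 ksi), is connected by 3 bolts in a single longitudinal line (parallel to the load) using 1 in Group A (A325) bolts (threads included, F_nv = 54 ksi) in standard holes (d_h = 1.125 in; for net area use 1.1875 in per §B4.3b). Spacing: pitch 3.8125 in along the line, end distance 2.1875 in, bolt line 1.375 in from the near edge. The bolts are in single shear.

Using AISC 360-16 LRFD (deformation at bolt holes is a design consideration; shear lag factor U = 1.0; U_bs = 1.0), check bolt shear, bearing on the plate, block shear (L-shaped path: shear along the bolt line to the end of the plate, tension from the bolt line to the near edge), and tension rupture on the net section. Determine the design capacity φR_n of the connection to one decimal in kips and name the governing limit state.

68.3 kips (net-section rupture governs)

Bolt shear: A_b = π(1)²/4 = 0.7854 in². φR_n = 0.75 × 54 × 0.7854 × 3 × 1 = 95.4 kips.
Bearing (0.375 in plate, F_u = 58 ksi): end bolts L_c = 2.1875 − 1.125/2 = 1.625, R_n = min(1.2×1.625×0.375×58, 2.4×1×0.375×58) = 42.413 kips/bolt; interior L_c = 3.8125 − 1.125 = 2.6875, R_n = 52.2 kips/bolt. φR_n = 0.75 × (1×42.413 + 2×52.2) = 110.1 kips.
Block shear: shear path 1×[2.1875+2×3.8125] = 1×9.8125 in, A_gv = 3.6797, A_nv = 1×(9.8125 − 2.5×1.1875)×0.375 = 2.5664 in²; tension to near edge: (1.375 − 0.5×1.1875)×0.375 = 0.29297 in². R_n = min(0.6×58×2.5664, 0.6×36×3.6797) + 1.0×58×0.29297 = min(89.311, 79.482) + 16.992 = 96.474 kips. φR_n = 0.75 × 96.474 = 72.4 kips.
Tension rupture (net): A_n = (5.375 − 1×1.1875)×0.375 = 1.5703 in² (U = 1.0, A_e = A_n). φR_n = 0.75 × 58 × 1.5703 = 68.3 kips.
Governing: min(95.4, 110.1, 72.4, 68.3) = 68.3 kips → net-section rupture.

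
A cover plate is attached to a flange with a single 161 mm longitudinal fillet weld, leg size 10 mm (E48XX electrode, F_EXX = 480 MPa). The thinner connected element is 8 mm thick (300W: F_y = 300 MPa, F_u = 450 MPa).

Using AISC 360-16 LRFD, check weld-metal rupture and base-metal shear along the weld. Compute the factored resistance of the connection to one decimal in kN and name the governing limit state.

Weld metal: throat = 0.707×10 = 7.07 mm, L = 161 mm. φR_n = 0.75 × 0.6 × 480 × 7.07 × 161 = 245.9 kN.
Base metal shear (8 mm plate): yield φR_n = 1.0×0.6×300×8×161 = 231.8 kN; rupture φR_n = 0.75×0.6×450×8×161 = 260.8 kN; take 231.8 kN (yield).
Governing: min(245.9, 231.8) = 231.8 kN → base-metal shear.

231.8 kN (base-metal shear governs)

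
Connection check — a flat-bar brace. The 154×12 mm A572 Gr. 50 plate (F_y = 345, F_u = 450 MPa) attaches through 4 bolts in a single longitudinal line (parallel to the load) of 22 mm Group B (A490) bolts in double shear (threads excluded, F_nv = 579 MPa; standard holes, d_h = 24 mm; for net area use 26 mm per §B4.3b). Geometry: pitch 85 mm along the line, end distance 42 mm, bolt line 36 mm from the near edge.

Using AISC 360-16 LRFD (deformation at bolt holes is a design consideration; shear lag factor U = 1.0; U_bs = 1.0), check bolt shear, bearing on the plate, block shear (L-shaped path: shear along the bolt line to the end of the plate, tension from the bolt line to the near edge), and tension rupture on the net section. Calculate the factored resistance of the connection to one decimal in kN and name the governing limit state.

518.4 kN (net-section rupture governs)

Bolt shear: A_b = π(22)²/4 = 380.13 mm². φR_n = 0.75 × 579 × 380.13 × 4 × 2 = 1320.6 kN.
Bearing (12 mm plate, F_u = 450 MPa): end bolts L_c = 42 − 24/2 = 30, R_n = min(1.2×30×12×450, 2.4×22×12×450) = 194.4 kN/bolt; interior L_c = 85 − 24 = 61, R_n = 285.12 kN/bolt. φR_n = 0.75 × (1×194.4 + 3×285.12) = 787.3 kN.
Block shear: shear path 1×[42+3×85] = 1×297 mm, A_gv = 3564, A_nv = 1×(297 − 3.5×26)×12 = 2472 mm²; tension to near edge: (36 − 0.5×26)×12 = 276 mm². R_n = min(0.6×450×2472, 0.6×345×3564) + 1.0×450×276 = min(667.44, 737.75) + 124.2 = 791.64 kN. φR_n = 0.75 × 791.64 = 593.7 kN.
Tension rupture (net): A_n = (154 − 1×26)×12 = 1536 mm² (U = 1.0, A_e = A_n). φR_n = 0.75 × 450 × 1536 = 518.4 kN.
Governing: min(1320.6, 787.3, 593.7, 518.4) = 518.4 kN → net-section rupture.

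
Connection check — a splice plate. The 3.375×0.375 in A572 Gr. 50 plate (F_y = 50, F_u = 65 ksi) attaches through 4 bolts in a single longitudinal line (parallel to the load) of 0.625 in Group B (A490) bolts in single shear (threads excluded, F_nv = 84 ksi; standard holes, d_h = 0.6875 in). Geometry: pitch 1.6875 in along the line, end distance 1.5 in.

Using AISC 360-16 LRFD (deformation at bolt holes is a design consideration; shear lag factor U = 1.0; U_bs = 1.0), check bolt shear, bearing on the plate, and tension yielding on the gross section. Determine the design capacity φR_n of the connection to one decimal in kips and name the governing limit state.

57.0 kips (gross-section yield governs)

Bolt shear: A_b = π(0.625)²/4 = 0.3068 in². φR_n = 0.75 × 84 × 0.3068 × 4 × 1 = 77.3 kips.
Bearing (0.375 in plate, F_u = 65 ksi): end bolts L_c = 1.5 − 0.6875/2 = 1.15625, R_n = min(1.2×1.15625×0.375×65, 2.4×0.625×0.375×65) = 33.82 kips/bolt; interior L_c = 1.6875 − 0.6875 = 1, R_n = 29.25 kips/bolt. φR_n = 0.75 × (1×33.82 + 3×29.25) = 91.2 kips.
Tension yield (gross): A_g = 3.375×0.375 = 1.2656 in². φR_n = 0.90 × 50 × 1.2656 = 57.0 kips.
Governing: min(77.3, 91.2, 57.0) = 57.0 kips → gross-section yield.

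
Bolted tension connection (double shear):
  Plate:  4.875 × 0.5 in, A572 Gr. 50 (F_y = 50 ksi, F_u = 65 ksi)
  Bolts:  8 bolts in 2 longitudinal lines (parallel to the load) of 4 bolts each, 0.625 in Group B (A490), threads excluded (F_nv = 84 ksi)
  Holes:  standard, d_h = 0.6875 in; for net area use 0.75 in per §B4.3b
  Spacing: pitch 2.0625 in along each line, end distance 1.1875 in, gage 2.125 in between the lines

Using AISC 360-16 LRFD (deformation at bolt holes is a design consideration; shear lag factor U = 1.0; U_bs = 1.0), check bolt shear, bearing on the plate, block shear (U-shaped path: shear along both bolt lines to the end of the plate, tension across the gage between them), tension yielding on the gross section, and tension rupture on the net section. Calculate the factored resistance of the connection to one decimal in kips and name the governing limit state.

82.3 kips (net-section rupture governs)

Bolt shear: A_b = π(0.625)²/4 = 0.3068 in². φR_n = 0.75 × 84 × 0.3068 × 8 × 2 = 309.3 kips.
Bearing (0.5 in plate, F_u = 65 ksi): end bolts L_c = 1.1875 − 0.6875/2 = 0.84375, R_n = min(1.2×0.84375×0.5×65, 2.4×0.625×0.5×65) = 32.906 kips/bolt; interior L_c = 2.0625 − 0.6875 = 1.375, R_n = 48.75 kips/bolt. φR_n = 0.75 × (2×32.906 + 6×48.75) = 268.7 kips.
Block shear: shear path 2×[1.1875+3×2.0625] = 2×7.375 in, A_gv = 7.375, A_nv = 2×(7.375 − 3.5×0.75)×0.5 = 4.75 in²; tension across gage: (2.125 − 1×0.75)×0.5 = 0.6875 in². R_n = min(0.6×65×4.75, 0.6×50×7.375) + 1.0×65×0.6875 = min(185.25, 221.25) + 44.688 = 229.94 kips. φR_n = 0.75 × 229.94 = 172.5 kips.
Tension yield (gross): A_g = 4.875×0.5 = 2.4375 in². φR_n = 0.90 × 50 × 2.4375 = 109.7 kips.
Tension rupture (net): A_n = (4.875 − 2×0.75)×0.5 = 1.6875 in² (U = 1.0, A_e = A_n). φR_n = 0.75 × 65 × 1.6875 = 82.3 kips.
Governing: min(309.3, 268.7, 172.5, 109.7, 82.3) = 82.3 kips → net-section rupture.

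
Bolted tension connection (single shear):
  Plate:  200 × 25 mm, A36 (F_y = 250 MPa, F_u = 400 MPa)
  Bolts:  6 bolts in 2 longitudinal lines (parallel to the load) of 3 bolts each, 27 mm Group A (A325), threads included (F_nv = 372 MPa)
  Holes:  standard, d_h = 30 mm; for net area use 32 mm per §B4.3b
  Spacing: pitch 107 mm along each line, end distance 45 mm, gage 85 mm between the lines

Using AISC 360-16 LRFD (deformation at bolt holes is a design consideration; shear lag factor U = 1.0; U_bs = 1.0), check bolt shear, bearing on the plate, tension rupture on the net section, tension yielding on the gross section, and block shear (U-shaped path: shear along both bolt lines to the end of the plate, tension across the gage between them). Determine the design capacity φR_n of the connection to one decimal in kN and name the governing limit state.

958.5 kN (bolt shear governs)

Bolt shear: A_b = π(27)²/4 = 572.56 mm². φR_n = 0.75 × 372 × 572.56 × 6 × 1 = 958.5 kN.
Bearing (25 mm plate, F_u = 400 MPa): end bolts L_c = 45 − 30/2 = 30, R_n = min(1.2×30×25×400, 2.4×27×25×400) = 360 kN/bolt; interior L_c = 107 − 30 = 77, R_n = 648 kN/bolt. φR_n = 0.75 × (2×360 + 4×648) = 2484.0 kN.
Tension rupture (net): A_n = (200 − 2×32)×25 = 3400 mm² (U = 1.0, A_e = A_n). φR_n = 0.75 × 400 × 3400 = 1020.0 kN.
Tension yield (gross): A_g = 200×25 = 5000 mm². φR_n = 0.90 × 250 × 5000 = 1125.0 kN.
Block shear: shear path 2×[45+2×107] = 2×259 mm, A_gv = 12950, A_nv = 2×(259 − 2.5×32)×25 = 8950 mm²; tension across gage: (85 − 1×32)×25 = 1325 mm². R_n = min(0.6×400×8950, 0.6×250×12950) + 1.0×400×1325 = min(2148, 1942.5) + 530 = 2472.5 kN. φR_n = 0.75 × 2472.5 = 1854.4 kN.
Governing: min(958.5, 2484.0, 1020.0, 1125.0, 1854.4) = 958.5 kN → bolt shear.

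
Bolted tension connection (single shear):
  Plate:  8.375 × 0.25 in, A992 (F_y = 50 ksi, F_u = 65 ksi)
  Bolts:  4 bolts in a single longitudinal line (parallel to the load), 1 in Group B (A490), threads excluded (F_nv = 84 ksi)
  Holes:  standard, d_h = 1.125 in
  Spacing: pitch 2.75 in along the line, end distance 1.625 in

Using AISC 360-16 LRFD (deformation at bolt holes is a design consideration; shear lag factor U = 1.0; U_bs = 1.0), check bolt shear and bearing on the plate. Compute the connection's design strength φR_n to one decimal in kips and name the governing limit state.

Bolt shear: A_b = π(1)²/4 = 0.7854 in². φR_n = 0.75 × 84 × 0.7854 × 4 × 1 = 197.9 kips.
Bearing (0.25 in plate, F_u = 65 ksi): end bolts L_c = 1.625 − 1.125/2 = 1.0625, R_n = min(1.2×1.0625×0.25×65, 2.4×1×0.25×65) = 20.719 kips/bolt; interior L_c = 2.75 − 1.125 = 1.625, R_n = 31.688 kips/bolt. φR_n = 0.75 × (1×20.719 + 3×31.688) = 86.8 kips.
Governing: min(197.9, 86.8) = 86.8 kips → bearing.

86.8 kips (bearing governs)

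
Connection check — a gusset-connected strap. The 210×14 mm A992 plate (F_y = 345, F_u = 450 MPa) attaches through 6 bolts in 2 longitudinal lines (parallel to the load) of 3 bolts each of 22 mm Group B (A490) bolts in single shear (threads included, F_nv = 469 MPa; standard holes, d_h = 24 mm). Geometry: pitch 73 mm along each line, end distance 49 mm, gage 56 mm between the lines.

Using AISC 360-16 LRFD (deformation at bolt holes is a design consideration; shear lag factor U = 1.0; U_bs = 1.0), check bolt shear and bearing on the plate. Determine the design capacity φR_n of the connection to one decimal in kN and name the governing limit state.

Bolt shear: A_b = π(22)²/4 = 380.13 mm². φR_n = 0.75 × 469 × 380.13 × 6 × 1 = 802.3 kN.
Bearing (14 mm plate, F_u = 450 MPa): end bolts L_c = 49 − 24/2 = 37, R_n = min(1.2×37×14×450, 2.4×22×14×450) = 279.72 kN/bolt; interior L_c = 73 − 24 = 49, R_n = 332.64 kN/bolt. φR_n = 0.75 × (2×279.72 + 4×332.64) = 1417.5 kN.
Governing: min(802.3, 1417.5) = 802.3 kN → bolt shear.

802.3 kN (bolt shear governs)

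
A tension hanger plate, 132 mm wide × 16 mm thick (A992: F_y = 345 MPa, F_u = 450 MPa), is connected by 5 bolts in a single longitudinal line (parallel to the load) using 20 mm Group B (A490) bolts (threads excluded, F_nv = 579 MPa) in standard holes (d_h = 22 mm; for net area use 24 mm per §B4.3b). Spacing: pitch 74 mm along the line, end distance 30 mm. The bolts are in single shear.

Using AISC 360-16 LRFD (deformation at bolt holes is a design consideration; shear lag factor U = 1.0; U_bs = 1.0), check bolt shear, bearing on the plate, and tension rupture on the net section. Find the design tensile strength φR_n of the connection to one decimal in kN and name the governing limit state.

Bolt shear: A_b = π(20)²/4 = 314.16 mm². φR_n = 0.75 × 579 × 314.16 × 5 × 1 = 682.1 kN.
Bearing (16 mm plate, F_u = 450 MPa): end bolts L_c = 30 − 22/2 = 19, R_n = min(1.2×19×16×450, 2.4×20×16×450) = 164.16 kN/bolt; interior L_c = 74 − 22 = 52, R_n = 345.6 kN/bolt. φR_n = 0.75 × (1×164.16 + 4×345.6) = 1159.9 kN.
Tension rupture (net): A_n = (132 − 1×24)×16 = 1728 mm² (U = 1.0, A_e = A_n). φR_n = 0.75 × 450 × 1728 = 583.2 kN.
Governing: min(682.1, 1159.9, 583.2) = 583.2 kN → net-section rupture.

583.2 kN (net-section rupture governs)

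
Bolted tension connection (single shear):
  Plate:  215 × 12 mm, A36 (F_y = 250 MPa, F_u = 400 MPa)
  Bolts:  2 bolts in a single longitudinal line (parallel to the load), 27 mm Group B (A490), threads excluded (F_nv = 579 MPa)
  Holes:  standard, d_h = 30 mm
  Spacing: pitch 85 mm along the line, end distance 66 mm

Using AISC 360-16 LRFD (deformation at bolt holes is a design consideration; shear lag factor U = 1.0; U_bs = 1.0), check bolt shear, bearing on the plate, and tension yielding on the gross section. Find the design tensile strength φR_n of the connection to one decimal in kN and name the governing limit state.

Bolt shear: A_b = π(27)²/4 = 572.56 mm². φR_n = 0.75 × 579 × 572.56 × 2 × 1 = 497.3 kN.
Bearing (12 mm plate, F_u = 400 MPa): end bolts L_c = 66 − 30/2 = 51, R_n = min(1.2×51×12×400, 2.4×27×12×400) = 293.76 kN/bolt; interior L_c = 85 − 30 = 55, R_n = 311.04 kN/bolt. φR_n = 0.75 × (1×293.76 + 1×311.04) = 453.6 kN.
Tension yield (gross): A_g = 215×12 = 2580 mm². φR_n = 0.90 × 250 × 2580 = 580.5 kN.
Governing: min(497.3, 453.6, 580.5) = 453.6 kN → bearing.

453.6 kN (bearing governs)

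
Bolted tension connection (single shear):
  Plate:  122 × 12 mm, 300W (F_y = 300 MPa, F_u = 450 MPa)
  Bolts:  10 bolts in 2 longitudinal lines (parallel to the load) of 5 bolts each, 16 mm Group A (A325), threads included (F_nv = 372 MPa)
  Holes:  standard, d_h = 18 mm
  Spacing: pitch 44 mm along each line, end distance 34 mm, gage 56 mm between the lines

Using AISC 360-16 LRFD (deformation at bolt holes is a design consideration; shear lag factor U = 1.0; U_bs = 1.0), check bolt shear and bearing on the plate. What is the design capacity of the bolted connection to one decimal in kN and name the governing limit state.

Bolt shear: A_b = π(16)²/4 = 201.06 mm². φR_n = 0.75 × 372 × 201.06 × 10 × 1 = 561.0 kN.
Bearing (12 mm plate, F_u = 450 MPa): end bolts L_c = 34 − 18/2 = 25, R_n = min(1.2×25×12×450, 2.4×16×12×450) = 162 kN/bolt; interior L_c = 44 − 18 = 26, R_n = 168.48 kN/bolt. φR_n = 0.75 × (2×162 + 8×168.48) = 1253.9 kN.
Governing: min(561.0, 1253.9) = 561.0 kN → bolt shear.

561.0 kN (bolt shear governs)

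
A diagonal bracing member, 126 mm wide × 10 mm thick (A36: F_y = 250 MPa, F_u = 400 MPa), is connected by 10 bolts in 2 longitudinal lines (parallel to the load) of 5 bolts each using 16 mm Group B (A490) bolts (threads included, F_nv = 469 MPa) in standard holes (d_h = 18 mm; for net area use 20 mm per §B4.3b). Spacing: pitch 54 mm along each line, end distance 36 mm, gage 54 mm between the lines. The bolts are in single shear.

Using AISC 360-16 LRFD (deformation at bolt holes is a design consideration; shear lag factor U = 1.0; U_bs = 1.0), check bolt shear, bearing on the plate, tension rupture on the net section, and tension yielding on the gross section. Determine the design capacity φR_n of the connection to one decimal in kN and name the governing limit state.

Bolt shear: A_b = π(16)²/4 = 201.06 mm². φR_n = 0.75 × 469 × 201.06 × 10 × 1 = 707.2 kN.
Bearing (10 mm plate, F_u = 400 MPa): end bolts L_c = 36 − 18/2 = 27, R_n = min(1.2×27×10×400, 2.4×16×10×400) = 129.6 kN/bolt; interior L_c = 54 − 18 = 36, R_n = 153.6 kN/bolt. φR_n = 0.75 × (2×129.6 + 8×153.6) = 1116.0 kN.
Tension rupture (net): A_n = (126 − 2×20)×10 = 860 mm² (U = 1.0, A_e = A_n). φR_n = 0.75 × 400 × 860 = 258.0 kN.
Tension yield (gross): A_g = 126×10 = 1260 mm². φR_n = 0.90 × 250 × 1260 = 283.5 kN.
Governing: min(707.2, 1116.0, 258.0, 283.5) = 258.0 kN → net-section rupture.

258.0 kN (net-section rupture governs)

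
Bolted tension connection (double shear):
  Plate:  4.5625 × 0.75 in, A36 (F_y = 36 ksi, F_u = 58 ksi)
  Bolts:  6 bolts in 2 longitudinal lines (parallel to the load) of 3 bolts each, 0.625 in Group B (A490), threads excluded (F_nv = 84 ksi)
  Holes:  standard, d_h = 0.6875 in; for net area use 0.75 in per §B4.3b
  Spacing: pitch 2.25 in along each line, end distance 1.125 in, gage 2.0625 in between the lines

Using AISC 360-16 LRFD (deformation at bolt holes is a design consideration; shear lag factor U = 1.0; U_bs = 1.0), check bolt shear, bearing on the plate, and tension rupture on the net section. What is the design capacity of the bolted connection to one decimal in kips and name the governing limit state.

Bolt shear: A_b = π(0.625)²/4 = 0.3068 in². φR_n = 0.75 × 84 × 0.3068 × 6 × 2 = 231.9 kips.
Bearing (0.75 in plate, F_u = 58 ksi): end bolts L_c = 1.125 − 0.6875/2 = 0.78125, R_n = min(1.2×0.78125×0.75×58, 2.4×0.625×0.75×58) = 40.781 kips/bolt; interior L_c = 2.25 − 0.6875 = 1.5625, R_n = 65.25 kips/bolt. φR_n = 0.75 × (2×40.781 + 4×65.25) = 256.9 kips.
Tension rupture (net): A_n = (4.5625 − 2×0.75)×0.75 = 2.2969 in² (U = 1.0, A_e = A_n). φR_n = 0.75 × 58 × 2.2969 = 99.9 kips.
Governing: min(231.9, 256.9, 99.9) = 99.9 kips → net-section rupture.

99.9 kips (net-section rupture governs)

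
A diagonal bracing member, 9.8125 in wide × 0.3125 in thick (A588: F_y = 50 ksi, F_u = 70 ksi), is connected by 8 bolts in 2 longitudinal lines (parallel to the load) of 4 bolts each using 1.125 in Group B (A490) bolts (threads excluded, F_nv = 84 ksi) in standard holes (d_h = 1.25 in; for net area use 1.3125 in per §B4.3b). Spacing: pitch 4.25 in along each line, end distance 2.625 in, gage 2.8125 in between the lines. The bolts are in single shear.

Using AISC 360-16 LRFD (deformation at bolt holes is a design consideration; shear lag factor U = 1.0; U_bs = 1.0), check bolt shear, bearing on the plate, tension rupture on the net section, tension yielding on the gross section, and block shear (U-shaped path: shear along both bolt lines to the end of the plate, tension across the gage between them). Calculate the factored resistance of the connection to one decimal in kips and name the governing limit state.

117.9 kips (net-section rupture governs)

Bolt shear: A_b = π(1.125)²/4 = 0.99402 in². φR_n = 0.75 × 84 × 0.99402 × 8 × 1 = 501.0 kips.
Bearing (0.3125 in plate, F_u = 70 ksi): end bolts L_c = 2.625 − 1.25/2 = 2, R_n = min(1.2×2×0.3125×70, 2.4×1.125×0.3125×70) = 52.5 kips/bolt; interior L_c = 4.25 − 1.25 = 3, R_n = 59.063 kips/bolt. φR_n = 0.75 × (2×52.5 + 6×59.063) = 344.5 kips.
Tension rupture (net): A_n = (9.8125 − 2×1.3125)×0.3125 = 2.2461 in² (U = 1.0, A_e = A_n). φR_n = 0.75 × 70 × 2.2461 = 117.9 kips.
Tension yield (gross): A_g = 9.8125×0.3125 = 3.0664 in². φR_n = 0.90 × 50 × 3.0664 = 138.0 kips.
Block shear: shear path 2×[2.625+3×4.25] = 2×15.375 in, A_gv = 9.6094, A_nv = 2×(15.375 − 3.5×1.3125)×0.3125 = 6.7383 in²; tension across gage: (2.8125 − 1×1.3125)×0.3125 = 0.46875 in². R_n = min(0.6×70×6.7383, 0.6×50×9.6094) + 1.0×70×0.46875 = min(283.01, 288.28) + 32.813 = 315.82 kips. φR_n = 0.75 × 315.82 = 236.9 kips.
Governing: min(501.0, 344.5, 117.9, 138.0, 236.9) = 117.9 kips → net-section rupture.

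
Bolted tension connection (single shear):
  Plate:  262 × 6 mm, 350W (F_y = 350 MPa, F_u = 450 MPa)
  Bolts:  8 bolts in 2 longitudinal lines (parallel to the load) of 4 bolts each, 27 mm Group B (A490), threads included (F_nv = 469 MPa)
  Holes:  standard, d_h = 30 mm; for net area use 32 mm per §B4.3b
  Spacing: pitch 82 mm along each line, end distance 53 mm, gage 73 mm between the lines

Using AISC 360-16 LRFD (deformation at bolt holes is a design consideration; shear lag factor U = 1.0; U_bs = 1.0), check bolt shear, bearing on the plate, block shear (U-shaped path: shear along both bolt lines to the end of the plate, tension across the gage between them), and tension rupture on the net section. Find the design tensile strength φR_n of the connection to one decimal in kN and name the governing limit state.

401.0 kN (net-section rupture governs)

Bolt shear: A_b = π(27)²/4 = 572.56 mm². φR_n = 0.75 × 469 × 572.56 × 8 × 1 = 1611.2 kN.
Bearing (6 mm plate, F_u = 450 MPa): end bolts L_c = 53 − 30/2 = 38, R_n = min(1.2×38×6×450, 2.4×27×6×450) = 123.12 kN/bolt; interior L_c = 82 − 30 = 52, R_n = 168.48 kN/bolt. φR_n = 0.75 × (2×123.12 + 6×168.48) = 942.8 kN.
Block shear: shear path 2×[53+3×82] = 2×299 mm, A_gv = 3588, A_nv = 2×(299 − 3.5×32)×6 = 2244 mm²; tension across gage: (73 − 1×32)×6 = 246 mm². R_n = min(0.6×450×2244, 0.6×350×3588) + 1.0×450×246 = min(605.88, 753.48) + 110.7 = 716.58 kN. φR_n = 0.75 × 716.58 = 537.4 kN.
Tension rupture (net): A_n = (262 − 2×32)×6 = 1188 mm² (U = 1.0, A_e = A_n). φR_n = 0.75 × 450 × 1188 = 401.0 kN.
Governing: min(1611.2, 942.8, 537.4, 401.0) = 401.0 kN → net-section rupture.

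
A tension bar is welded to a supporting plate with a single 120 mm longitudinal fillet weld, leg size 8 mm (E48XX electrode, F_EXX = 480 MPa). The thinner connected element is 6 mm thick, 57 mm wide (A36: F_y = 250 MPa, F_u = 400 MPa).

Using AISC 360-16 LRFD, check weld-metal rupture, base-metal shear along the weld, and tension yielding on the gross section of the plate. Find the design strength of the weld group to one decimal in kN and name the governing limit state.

77.0 kN (gross-section yield governs)

Weld metal: throat = 0.707×8 = 5.656 mm, L = 120 mm. φR_n = 0.75 × 0.6 × 480 × 5.656 × 120 = 146.6 kN.
Base metal shear (6 mm plate): yield φR_n = 1.0×0.6×250×6×120 = 108.0 kN; rupture φR_n = 0.75×0.6×400×6×120 = 129.6 kN; take 108.0 kN (yield).
Tension yield (gross): A_g = 57×6 = 342 mm². φR_n = 0.90 × 250 × 342 = 77.0 kN.
Governing: min(146.6, 108.0, 77.0) = 77.0 kN → gross-section yield.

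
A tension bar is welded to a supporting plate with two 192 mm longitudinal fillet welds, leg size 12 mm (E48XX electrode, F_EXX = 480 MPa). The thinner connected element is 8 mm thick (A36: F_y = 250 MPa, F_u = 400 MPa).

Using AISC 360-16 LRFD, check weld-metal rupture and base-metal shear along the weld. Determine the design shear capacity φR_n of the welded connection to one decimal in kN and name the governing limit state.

460.8 kN (base-metal shear governs)

Weld metal: throat = 0.707×12 = 8.484 mm, L = 2×192 = 384 mm. φR_n = 0.75 × 0.6 × 480 × 8.484 × 384 = 703.7 kN.
Base metal shear (8 mm plate): yield φR_n = 1.0×0.6×250×8×384 = 460.8 kN; rupture φR_n = 0.75×0.6×400×8×384 = 553.0 kN; take 460.8 kN (yield).
Governing: min(703.7, 460.8) = 460.8 kN → base-metal shear.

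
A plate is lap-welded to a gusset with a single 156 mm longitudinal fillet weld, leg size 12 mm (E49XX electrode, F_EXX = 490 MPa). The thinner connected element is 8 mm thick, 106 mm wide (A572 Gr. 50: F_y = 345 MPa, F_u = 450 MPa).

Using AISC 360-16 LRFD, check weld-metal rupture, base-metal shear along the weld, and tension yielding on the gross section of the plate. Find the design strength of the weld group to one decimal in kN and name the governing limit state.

252.7 kN (base-metal shear governs)

Weld metal: throat = 0.707×12 = 8.484 mm, L = 156 mm. φR_n = 0.75 × 0.6 × 490 × 8.484 × 156 = 291.8 kN.
Base metal shear (8 mm plate): yield φR_n = 1.0×0.6×345×8×156 = 258.3 kN; rupture φR_n = 0.75×0.6×450×8×156 = 252.7 kN; take 252.7 kN (rupture).
Tension yield (gross): A_g = 106×8 = 848 mm². φR_n = 0.90 × 345 × 848 = 263.3 kN.
Governing: min(291.8, 252.7, 263.3) = 252.7 kN → base-metal shear.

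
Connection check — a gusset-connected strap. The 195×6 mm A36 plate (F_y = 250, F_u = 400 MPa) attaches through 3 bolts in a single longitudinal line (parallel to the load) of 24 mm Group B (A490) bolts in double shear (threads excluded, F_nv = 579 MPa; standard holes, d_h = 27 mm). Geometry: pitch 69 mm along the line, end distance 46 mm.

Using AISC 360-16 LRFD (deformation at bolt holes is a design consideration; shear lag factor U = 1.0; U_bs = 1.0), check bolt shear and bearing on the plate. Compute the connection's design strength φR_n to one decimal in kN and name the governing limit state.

251.6 kN (bearing governs)

Bolt shear: A_b = π(24)²/4 = 452.39 mm². φR_n = 0.75 × 579 × 452.39 × 3 × 2 = 1178.7 kN.
Bearing (6 mm plate, F_u = 400 MPa): end bolts L_c = 46 − 27/2 = 32.5, R_n = min(1.2×32.5×6×400, 2.4×24×6×400) = 93.6 kN/bolt; interior L_c = 69 − 27 = 42, R_n = 120.96 kN/bolt. φR_n = 0.75 × (1×93.6 + 2×120.96) = 251.6 kN.
Governing: min(1178.7, 251.6) = 251.6 kN → bearing.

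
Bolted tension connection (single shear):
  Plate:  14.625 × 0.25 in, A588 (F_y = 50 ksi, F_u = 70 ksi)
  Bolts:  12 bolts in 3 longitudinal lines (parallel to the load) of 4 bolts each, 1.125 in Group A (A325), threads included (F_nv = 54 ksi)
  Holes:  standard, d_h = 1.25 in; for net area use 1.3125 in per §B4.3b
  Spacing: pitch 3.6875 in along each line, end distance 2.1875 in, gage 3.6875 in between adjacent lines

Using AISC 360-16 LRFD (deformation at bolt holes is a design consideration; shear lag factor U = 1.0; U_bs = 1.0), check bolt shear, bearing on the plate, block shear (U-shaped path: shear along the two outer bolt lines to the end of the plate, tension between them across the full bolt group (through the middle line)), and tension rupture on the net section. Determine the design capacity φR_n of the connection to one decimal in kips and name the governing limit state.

140.3 kips (net-section rupture governs)

Bolt shear: A_b = π(1.125)²/4 = 0.99402 in². φR_n = 0.75 × 54 × 0.99402 × 12 × 1 = 483.1 kips.
Bearing (0.25 in plate, F_u = 70 ksi): end bolts L_c = 2.1875 − 1.25/2 = 1.5625, R_n = min(1.2×1.5625×0.25×70, 2.4×1.125×0.25×70) = 32.813 kips/bolt; interior L_c = 3.6875 − 1.25 = 2.4375, R_n = 47.25 kips/bolt. φR_n = 0.75 × (3×32.813 + 9×47.25) = 392.8 kips.
Block shear: shear path 2×[2.1875+3×3.6875] = 2×13.25 in, A_gv = 6.625, A_nv = 2×(13.25 − 3.5×1.3125)×0.25 = 4.3281 in²; tension across gage: (7.375 − 2×1.3125)×0.25 = 1.1875 in². R_n = min(0.6×70×4.3281, 0.6×50×6.625) + 1.0×70×1.1875 = min(181.78, 198.75) + 83.125 = 264.91 kips. φR_n = 0.75 × 264.91 = 198.7 kips.
Tension rupture (net): A_n = (14.625 − 3×1.3125)×0.25 = 2.6719 in² (U = 1.0, A_e = A_n). φR_n = 0.75 × 70 × 2.6719 = 140.3 kips.
Governing: min(483.1, 392.8, 198.7, 140.3) = 140.3 kips → net-section rupture.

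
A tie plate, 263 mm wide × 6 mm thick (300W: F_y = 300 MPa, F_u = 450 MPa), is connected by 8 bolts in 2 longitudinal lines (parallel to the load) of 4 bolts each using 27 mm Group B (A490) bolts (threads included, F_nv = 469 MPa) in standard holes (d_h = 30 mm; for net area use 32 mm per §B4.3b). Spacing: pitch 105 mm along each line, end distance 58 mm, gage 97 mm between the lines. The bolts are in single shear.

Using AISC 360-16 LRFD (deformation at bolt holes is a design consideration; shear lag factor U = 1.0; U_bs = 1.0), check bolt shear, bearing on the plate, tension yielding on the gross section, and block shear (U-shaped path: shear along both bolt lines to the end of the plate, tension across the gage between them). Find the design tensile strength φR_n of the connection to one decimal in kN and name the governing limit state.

426.1 kN (gross-section yield governs)

Bolt shear: A_b = π(27)²/4 = 572.56 mm². φR_n = 0.75 × 469 × 572.56 × 8 × 1 = 1611.2 kN.
Bearing (6 mm plate, F_u = 450 MPa): end bolts L_c = 58 − 30/2 = 43, R_n = min(1.2×43×6×450, 2.4×27×6×450) = 139.32 kN/bolt; interior L_c = 105 − 30 = 75, R_n = 174.96 kN/bolt. φR_n = 0.75 × (2×139.32 + 6×174.96) = 996.3 kN.
Tension yield (gross): A_g = 263×6 = 1578 mm². φR_n = 0.90 × 300 × 1578 = 426.1 kN.
Block shear: shear path 2×[58+3×105] = 2×373 mm, A_gv = 4476, A_nv = 2×(373 − 3.5×32)×6 = 3132 mm²; tension across gage: (97 − 1×32)×6 = 390 mm². R_n = min(0.6×450×3132, 0.6×300×4476) + 1.0×450×390 = min(845.64, 805.68) + 175.5 = 981.18 kN. φR_n = 0.75 × 981.18 = 735.9 kN.
Governing: min(1611.2, 996.3, 426.1, 735.9) = 426.1 kN → gross-section yield.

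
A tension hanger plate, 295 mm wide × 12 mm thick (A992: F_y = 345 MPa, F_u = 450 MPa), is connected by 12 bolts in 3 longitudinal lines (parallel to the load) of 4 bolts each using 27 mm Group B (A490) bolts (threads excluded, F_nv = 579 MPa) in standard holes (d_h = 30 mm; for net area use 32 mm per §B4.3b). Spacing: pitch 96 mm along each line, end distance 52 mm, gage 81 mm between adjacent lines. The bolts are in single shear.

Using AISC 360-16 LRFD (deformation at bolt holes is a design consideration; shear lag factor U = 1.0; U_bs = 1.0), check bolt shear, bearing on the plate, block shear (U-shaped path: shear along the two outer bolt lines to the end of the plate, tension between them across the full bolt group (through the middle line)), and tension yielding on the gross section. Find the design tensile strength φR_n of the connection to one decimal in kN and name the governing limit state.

Bolt shear: A_b = π(27)²/4 = 572.56 mm². φR_n = 0.75 × 579 × 572.56 × 12 × 1 = 2983.6 kN.
Bearing (12 mm plate, F_u = 450 MPa): end bolts L_c = 52 − 30/2 = 37, R_n = min(1.2×37×12×450, 2.4×27×12×450) = 239.76 kN/bolt; interior L_c = 96 − 30 = 66, R_n = 349.92 kN/bolt. φR_n = 0.75 × (3×239.76 + 9×349.92) = 2901.4 kN.
Block shear: shear path 2×[52+3×96] = 2×340 mm, A_gv = 8160, A_nv = 2×(340 − 3.5×32)×12 = 5472 mm²; tension across gage: (162 − 2×32)×12 = 1176 mm². R_n = min(0.6×450×5472, 0.6×345×8160) + 1.0×450×1176 = min(1477.4, 1689.1) + 529.2 = 2006.6 kN. φR_n = 0.75 × 2006.6 = 1505.0 kN.
Tension yield (gross): A_g = 295×12 = 3540 mm². φR_n = 0.90 × 345 × 3540 = 1099.2 kN.
Governing: min(2983.6, 2901.4, 1505.0, 1099.2) = 1099.2 kN → gross-section yield.

1099.2 kN (gross-section yield governs)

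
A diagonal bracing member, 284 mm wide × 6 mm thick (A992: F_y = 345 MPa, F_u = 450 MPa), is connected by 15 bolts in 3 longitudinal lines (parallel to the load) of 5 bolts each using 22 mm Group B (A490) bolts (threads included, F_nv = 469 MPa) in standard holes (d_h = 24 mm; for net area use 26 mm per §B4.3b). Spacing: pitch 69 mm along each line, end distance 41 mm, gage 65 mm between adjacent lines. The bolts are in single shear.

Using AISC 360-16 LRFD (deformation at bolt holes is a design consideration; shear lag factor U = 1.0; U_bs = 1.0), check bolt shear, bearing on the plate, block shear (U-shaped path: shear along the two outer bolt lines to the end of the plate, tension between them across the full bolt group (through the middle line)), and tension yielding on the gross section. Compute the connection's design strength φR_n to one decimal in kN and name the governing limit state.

529.1 kN (gross-section yield governs)

Bolt shear: A_b = π(22)²/4 = 380.13 mm². φR_n = 0.75 × 469 × 380.13 × 15 × 1 = 2005.7 kN.
Bearing (6 mm plate, F_u = 450 MPa): end bolts L_c = 41 − 24/2 = 29, R_n = min(1.2×29×6×450, 2.4×22×6×450) = 93.96 kN/bolt; interior L_c = 69 − 24 = 45, R_n = 142.56 kN/bolt. φR_n = 0.75 × (3×93.96 + 12×142.56) = 1494.5 kN.
Block shear: shear path 2×[41+4×69] = 2×317 mm, A_gv = 3804, A_nv = 2×(317 − 4.5×26)×6 = 2400 mm²; tension across gage: (130 − 2×26)×6 = 468 mm². R_n = min(0.6×450×2400, 0.6×345×3804) + 1.0×450×468 = min(648, 787.43) + 210.6 = 858.6 kN. φR_n = 0.75 × 858.6 = 644.0 kN.
Tension yield (gross): A_g = 284×6 = 1704 mm². φR_n = 0.90 × 345 × 1704 = 529.1 kN.
Governing: min(2005.7, 1494.5, 644.0, 529.1) = 529.1 kN → gross-section yield.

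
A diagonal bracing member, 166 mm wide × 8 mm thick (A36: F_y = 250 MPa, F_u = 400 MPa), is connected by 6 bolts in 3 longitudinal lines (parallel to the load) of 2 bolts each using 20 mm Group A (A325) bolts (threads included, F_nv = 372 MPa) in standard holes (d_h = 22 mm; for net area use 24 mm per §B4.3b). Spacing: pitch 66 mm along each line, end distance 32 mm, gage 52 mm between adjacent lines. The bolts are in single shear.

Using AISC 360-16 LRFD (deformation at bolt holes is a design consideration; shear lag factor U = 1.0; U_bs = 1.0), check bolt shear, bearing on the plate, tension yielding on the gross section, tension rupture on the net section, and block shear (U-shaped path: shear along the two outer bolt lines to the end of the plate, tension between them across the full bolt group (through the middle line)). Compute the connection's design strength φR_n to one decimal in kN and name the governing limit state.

Bolt shear: A_b = π(20)²/4 = 314.16 mm². φR_n = 0.75 × 372 × 314.16 × 6 × 1 = 525.9 kN.
Bearing (8 mm plate, F_u = 400 MPa): end bolts L_c = 32 − 22/2 = 21, R_n = min(1.2×21×8×400, 2.4×20×8×400) = 80.64 kN/bolt; interior L_c = 66 − 22 = 44, R_n = 153.6 kN/bolt. φR_n = 0.75 × (3×80.64 + 3×153.6) = 527.0 kN.
Tension yield (gross): A_g = 166×8 = 1328 mm². φR_n = 0.90 × 250 × 1328 = 298.8 kN.
Tension rupture (net): A_n = (166 − 3×24)×8 = 752 mm² (U = 1.0, A_e = A_n). φR_n = 0.75 × 400 × 752 = 225.6 kN.
Block shear: shear path 2×[32+1×66] = 2×98 mm, A_gv = 1568, A_nv = 2×(98 − 1.5×24)×8 = 992 mm²; tension across gage: (104 − 2×24)×8 = 448 mm². R_n = min(0.6×400×992, 0.6×250×1568) + 1.0×400×448 = min(238.08, 235.2) + 179.2 = 414.4 kN. φR_n = 0.75 × 414.4 = 310.8 kN.
Governing: min(525.9, 527.0, 298.8, 225.6, 310.8) = 225.6 kN → net-section rupture.

225.6 kN (net-section rupture governs)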